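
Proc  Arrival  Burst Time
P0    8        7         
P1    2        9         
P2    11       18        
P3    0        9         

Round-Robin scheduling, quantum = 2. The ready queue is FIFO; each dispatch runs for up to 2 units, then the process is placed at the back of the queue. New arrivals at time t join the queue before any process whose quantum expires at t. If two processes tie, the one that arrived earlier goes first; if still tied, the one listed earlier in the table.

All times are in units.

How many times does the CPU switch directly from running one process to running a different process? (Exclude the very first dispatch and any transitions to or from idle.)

17

Timeline: | P3 0-2 | P1 2-4 | P3 4-6 | P1 6-8 | P3 8-10 | P0 10-12 | P1 12-14 | P3 14-16 | P2 16-18 | P0 18-20 | P1 20-22 | P3 22-23 | P2 23-25 | P0 25-27 | P1 27-28 | P2 28-30 | P0 30-31 | P2 31-43 |
Completion: P0=31  P1=28  P2=43  P3=23
Turnaround (C−A): P0=23  P1=26  P2=32  P3=23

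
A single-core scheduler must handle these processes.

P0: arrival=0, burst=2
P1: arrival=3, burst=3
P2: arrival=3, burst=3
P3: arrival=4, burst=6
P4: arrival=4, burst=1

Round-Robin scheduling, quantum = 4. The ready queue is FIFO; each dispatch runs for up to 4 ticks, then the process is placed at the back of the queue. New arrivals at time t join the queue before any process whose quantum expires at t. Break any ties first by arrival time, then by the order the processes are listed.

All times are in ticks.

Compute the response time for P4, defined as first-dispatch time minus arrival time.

Schedule: | P0 0-2 | idle 2-3 | P1 3-6 | P2 6-9 | P3 9-13 | P4 13-14 | P3 14-16 |
Completion: P0=2  P1=6  P2=9  P3=16  P4=14
Turnaround (C−A): P0=2  P1=3  P2=6  P3=12  P4=10
Response(P4) = first start − arrival = 13 − 4 = 9

9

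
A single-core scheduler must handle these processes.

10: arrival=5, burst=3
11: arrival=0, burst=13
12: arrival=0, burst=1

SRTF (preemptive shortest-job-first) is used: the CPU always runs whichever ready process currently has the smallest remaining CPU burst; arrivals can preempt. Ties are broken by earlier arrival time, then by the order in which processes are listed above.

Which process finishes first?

Timeline: | 12 0-1 | 11 1-5 | 10 5-8 | 11 8-17 |
Completion: 10=8  11=17  12=1
Turnaround (C−A): 10=3  11=17  12=1
Finish order: 12 → 10 → 11

12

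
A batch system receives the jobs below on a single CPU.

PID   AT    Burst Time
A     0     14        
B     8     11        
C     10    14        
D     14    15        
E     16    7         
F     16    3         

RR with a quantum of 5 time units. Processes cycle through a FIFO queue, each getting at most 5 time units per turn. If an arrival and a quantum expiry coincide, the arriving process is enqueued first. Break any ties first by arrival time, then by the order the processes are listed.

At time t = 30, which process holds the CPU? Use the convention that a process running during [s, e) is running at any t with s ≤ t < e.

Schedule: | A 0-10 | B 10-15 | C 15-20 | A 20-24 | D 24-29 | B 29-34 | E 34-39 | F 39-42 | C 42-47 | D 47-52 | B 52-53 | E 53-55 | C 55-59 | D 59-64 |
Completion: A=24  B=53  C=59  D=64  E=55  F=42

B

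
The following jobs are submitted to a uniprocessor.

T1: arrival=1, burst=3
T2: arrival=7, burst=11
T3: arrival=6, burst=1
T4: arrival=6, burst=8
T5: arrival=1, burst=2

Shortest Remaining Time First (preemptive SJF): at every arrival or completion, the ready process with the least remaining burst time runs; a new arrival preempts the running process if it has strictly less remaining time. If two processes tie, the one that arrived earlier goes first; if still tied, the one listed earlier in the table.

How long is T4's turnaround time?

9

Gantt: | idle 0-1 | T5 1-3 | T1 3-6 | T3 6-7 | T4 7-15 | T2 15-26 |
Completion: T1=6  T2=26  T3=7  T4=15  T5=3
Turnaround (C−A): T1=5  T2=19  T3=1  T4=9  T5=2
Turnaround(T4) = completion − arrival = 15 − 6 = 9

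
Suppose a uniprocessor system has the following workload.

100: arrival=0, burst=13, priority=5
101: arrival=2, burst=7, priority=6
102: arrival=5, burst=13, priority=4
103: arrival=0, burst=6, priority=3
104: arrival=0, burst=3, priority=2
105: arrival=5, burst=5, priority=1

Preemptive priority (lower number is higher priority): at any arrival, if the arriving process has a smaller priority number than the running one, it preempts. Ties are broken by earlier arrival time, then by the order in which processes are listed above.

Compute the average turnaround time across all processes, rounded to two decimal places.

21.50

Timeline: | 104 0-3 | 103 3-5 | 105 5-10 | 103 10-14 | 102 14-27 | 100 27-40 | 101 40-47 |
Completion: 100=40  101=47  102=27  103=14  104=3  105=10
Turnaround times: 100=40, 101=45, 102=22, 103=14, 104=3, 105=5
Average turnaround = (40+45+22+14+3+5) / 6 = 129/6 = 21.50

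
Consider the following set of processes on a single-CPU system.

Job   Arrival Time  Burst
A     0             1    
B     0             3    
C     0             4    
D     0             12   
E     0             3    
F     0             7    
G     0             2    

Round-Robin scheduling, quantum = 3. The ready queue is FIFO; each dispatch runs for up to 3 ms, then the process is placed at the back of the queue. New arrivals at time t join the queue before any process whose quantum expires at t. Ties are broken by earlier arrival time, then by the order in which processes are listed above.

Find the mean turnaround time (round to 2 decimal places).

Gantt: | A 0-1 | B 1-4 | C 4-7 | D 7-10 | E 10-13 | F 13-16 | G 16-18 | C 18-19 | D 19-22 | F 22-25 | D 25-28 | F 28-29 | D 29-32 |
Completion: A=1  B=4  C=19  D=32  E=13  F=29  G=18
Turnaround (C−A): A=1  B=4  C=19  D=32  E=13  F=29  G=18
Turnaround times: A=1, B=4, C=19, D=32, E=13, F=29, G=18
Average turnaround = (1+4+19+32+13+29+18) / 7 = 116/7 = 16.57

16.57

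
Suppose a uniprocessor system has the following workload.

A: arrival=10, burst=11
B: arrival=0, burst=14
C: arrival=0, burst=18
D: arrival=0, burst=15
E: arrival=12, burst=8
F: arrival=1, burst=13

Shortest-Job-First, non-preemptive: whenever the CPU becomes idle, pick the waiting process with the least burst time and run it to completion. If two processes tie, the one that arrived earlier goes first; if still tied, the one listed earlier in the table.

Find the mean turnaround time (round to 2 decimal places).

Schedule: | B 0-14 | E 14-22 | A 22-33 | F 33-46 | D 46-61 | C 61-79 |
Completion: A=33  B=14  C=79  D=61  E=22  F=46
Turnaround times: A=23, B=14, C=79, D=61, E=10, F=45
Average turnaround = (23+14+79+61+10+45) / 6 = 232/6 = 38.67

38.67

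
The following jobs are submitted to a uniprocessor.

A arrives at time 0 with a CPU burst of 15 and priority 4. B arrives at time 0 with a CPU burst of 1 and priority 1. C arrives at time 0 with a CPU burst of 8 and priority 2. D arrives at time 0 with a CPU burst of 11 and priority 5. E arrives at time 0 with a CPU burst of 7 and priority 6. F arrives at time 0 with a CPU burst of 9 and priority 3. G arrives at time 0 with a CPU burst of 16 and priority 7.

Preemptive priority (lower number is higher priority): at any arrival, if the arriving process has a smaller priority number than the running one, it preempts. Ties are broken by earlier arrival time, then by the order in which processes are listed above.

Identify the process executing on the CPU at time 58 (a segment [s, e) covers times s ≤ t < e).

G

Schedule: | B 0-1 | C 1-9 | F 9-18 | A 18-33 | D 33-44 | E 44-51 | G 51-67 |
Completion: A=33  B=1  C=9  D=44  E=51  F=18  G=67
Turnaround (C−A): A=33  B=1  C=9  D=44  E=51  F=18  G=67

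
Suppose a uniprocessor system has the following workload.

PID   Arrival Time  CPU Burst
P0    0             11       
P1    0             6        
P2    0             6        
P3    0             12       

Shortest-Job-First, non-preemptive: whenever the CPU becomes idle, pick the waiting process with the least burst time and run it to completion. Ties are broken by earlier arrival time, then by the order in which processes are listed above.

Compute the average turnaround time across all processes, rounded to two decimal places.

Schedule: | P1 0-6 | P2 6-12 | P0 12-23 | P3 23-35 |
Completion: P0=23  P1=6  P2=12  P3=35
Turnaround (C−A): P0=23  P1=6  P2=12  P3=35
Turnaround times: P0=23, P1=6, P2=12, P3=35
Average turnaround = (23+6+12+35) / 4 = 76/4 = 19.00

19.00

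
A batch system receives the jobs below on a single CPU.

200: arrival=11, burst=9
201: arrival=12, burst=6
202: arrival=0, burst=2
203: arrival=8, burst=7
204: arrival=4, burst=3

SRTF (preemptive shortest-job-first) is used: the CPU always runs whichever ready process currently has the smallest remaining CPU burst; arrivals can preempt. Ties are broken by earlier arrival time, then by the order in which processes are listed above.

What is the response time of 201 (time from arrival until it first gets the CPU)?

3

Schedule: | 202 0-2 | idle 2-4 | 204 4-7 | idle 7-8 | 203 8-15 | 201 15-21 | 200 21-30 |
Completion: 200=30  201=21  202=2  203=15  204=7
Turnaround (C−A): 200=19  201=9  202=2  203=7  204=3
Response(201) = first start − arrival = 15 − 12 = 3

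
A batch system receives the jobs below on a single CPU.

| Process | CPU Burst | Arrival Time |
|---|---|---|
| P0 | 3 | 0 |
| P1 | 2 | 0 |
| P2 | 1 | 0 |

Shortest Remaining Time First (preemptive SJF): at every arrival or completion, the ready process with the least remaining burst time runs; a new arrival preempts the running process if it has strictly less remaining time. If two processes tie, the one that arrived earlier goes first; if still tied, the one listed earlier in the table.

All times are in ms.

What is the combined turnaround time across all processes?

Timeline: | P2 0-1 | P1 1-3 | P0 3-6 |
Completion: P0=6  P1=3  P2=1
Turnaround (C−A): P0=6  P1=3  P2=1
Turnaround = completion − arrival: P0=6, P1=3, P2=1
Total turnaround = 6 + 3 + 1 = 10

10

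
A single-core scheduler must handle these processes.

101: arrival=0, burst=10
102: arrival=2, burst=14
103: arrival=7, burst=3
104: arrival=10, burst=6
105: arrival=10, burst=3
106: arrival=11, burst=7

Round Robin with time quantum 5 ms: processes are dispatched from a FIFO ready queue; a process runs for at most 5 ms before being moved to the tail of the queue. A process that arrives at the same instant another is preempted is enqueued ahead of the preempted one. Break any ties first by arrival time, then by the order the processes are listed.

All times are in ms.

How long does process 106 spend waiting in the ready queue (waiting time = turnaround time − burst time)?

25

Schedule: | 101 0-5 | 102 5-10 | 101 10-15 | 103 15-18 | 104 18-23 | 105 23-26 | 102 26-31 | 106 31-36 | 104 36-37 | 102 37-41 | 106 41-43 |
Completion: 101=15  102=41  103=18  104=37  105=26  106=43
Turnaround (C−A): 101=15  102=39  103=11  104=27  105=16  106=32
Waiting(106) = turnaround − burst = 32 − 7 = 25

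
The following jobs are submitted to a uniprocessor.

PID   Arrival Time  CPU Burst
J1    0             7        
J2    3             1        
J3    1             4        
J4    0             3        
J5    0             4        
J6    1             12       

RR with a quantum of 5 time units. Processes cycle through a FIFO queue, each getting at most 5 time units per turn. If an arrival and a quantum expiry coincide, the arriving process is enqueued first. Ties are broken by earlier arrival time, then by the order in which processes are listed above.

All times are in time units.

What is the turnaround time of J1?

Gantt: | J1 0-5 | J4 5-8 | J5 8-12 | J3 12-16 | J6 16-21 | J2 21-22 | J1 22-24 | J6 24-31 |
Completion: J1=24  J2=22  J3=16  J4=8  J5=12  J6=31
Turnaround (C−A): J1=24  J2=19  J3=15  J4=8  J5=12  J6=30
Turnaround(J1) = completion − arrival = 24 − 0 = 24

24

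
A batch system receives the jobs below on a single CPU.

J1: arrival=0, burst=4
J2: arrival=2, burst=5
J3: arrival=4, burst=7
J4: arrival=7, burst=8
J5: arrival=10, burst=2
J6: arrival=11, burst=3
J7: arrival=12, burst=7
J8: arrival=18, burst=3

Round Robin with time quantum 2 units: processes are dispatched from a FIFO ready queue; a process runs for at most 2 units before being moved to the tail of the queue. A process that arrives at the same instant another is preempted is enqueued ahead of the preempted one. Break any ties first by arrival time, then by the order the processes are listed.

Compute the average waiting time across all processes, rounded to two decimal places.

Gantt: | J1 0-2 | J2 2-4 | J1 4-6 | J3 6-8 | J2 8-10 | J4 10-12 | J3 12-14 | J5 14-16 | J2 16-17 | J6 17-19 | J7 19-21 | J4 21-23 | J3 23-25 | J8 25-27 | J6 27-28 | J7 28-30 | J4 30-32 | J3 32-33 | J8 33-34 | J7 34-36 | J4 36-38 | J7 38-39 |
Completion: J1=6  J2=17  J3=33  J4=38  J5=16  J6=28  J7=39  J8=34
Turnaround (C−A): J1=6  J2=15  J3=29  J4=31  J5=6  J6=17  J7=27  J8=16
Waiting times: J1=2, J2=10, J3=22, J4=23, J5=4, J6=14, J7=20, J8=13
Average waiting = (2+10+22+23+4+14+20+13) / 8 = 108/8 = 13.50

13.50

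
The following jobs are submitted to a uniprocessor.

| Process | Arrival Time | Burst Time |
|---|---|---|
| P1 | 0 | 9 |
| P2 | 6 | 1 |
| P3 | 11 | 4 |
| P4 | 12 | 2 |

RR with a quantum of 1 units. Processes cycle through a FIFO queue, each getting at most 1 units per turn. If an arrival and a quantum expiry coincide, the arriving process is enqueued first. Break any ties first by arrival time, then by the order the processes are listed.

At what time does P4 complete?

Gantt: | P1 0-6 | P2 6-7 | P1 7-10 | idle 10-11 | P3 11-12 | P4 12-13 | P3 13-14 | P4 14-15 | P3 15-17 |
Completion: P1=10  P2=7  P3=17  P4=15
Turnaround (C−A): P1=10  P2=1  P3=6  P4=3

15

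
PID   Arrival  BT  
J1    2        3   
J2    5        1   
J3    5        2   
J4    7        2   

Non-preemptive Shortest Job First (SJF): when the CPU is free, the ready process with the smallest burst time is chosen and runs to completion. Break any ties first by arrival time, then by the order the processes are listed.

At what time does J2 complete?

Timeline: | idle 0-2 | J1 2-5 | J2 5-6 | J3 6-8 | J4 8-10 |
Completion: J1=5  J2=6  J3=8  J4=10
Turnaround (C−A): J1=3  J2=1  J3=3  J4=3

6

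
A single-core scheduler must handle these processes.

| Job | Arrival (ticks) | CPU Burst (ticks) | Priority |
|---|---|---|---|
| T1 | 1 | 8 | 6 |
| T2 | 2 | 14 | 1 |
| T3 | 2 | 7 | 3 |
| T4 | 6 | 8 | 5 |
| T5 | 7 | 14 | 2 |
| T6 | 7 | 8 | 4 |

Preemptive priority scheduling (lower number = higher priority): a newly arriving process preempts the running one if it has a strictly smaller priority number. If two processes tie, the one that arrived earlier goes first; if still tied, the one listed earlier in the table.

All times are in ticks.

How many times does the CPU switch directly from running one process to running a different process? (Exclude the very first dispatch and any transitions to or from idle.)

6

Schedule: | idle 0-1 | T1 1-2 | T2 2-16 | T5 16-30 | T3 30-37 | T6 37-45 | T4 45-53 | T1 53-60 |
Completion: T1=60  T2=16  T3=37  T4=53  T5=30  T6=45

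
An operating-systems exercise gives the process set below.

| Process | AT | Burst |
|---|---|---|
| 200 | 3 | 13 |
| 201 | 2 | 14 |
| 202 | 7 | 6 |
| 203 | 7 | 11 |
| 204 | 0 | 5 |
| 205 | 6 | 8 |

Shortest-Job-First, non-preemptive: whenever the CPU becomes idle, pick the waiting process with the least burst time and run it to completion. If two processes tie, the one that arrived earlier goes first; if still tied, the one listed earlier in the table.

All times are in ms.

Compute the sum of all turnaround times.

154

Schedule: | 204 0-5 | 200 5-18 | 202 18-24 | 205 24-32 | 203 32-43 | 201 43-57 |
Completion: 200=18  201=57  202=24  203=43  204=5  205=32
Turnaround = completion − arrival: 200=15, 201=55, 202=17, 203=36, 204=5, 205=26
Total turnaround = 15 + 55 + 17 + 36 + 5 + 26 = 154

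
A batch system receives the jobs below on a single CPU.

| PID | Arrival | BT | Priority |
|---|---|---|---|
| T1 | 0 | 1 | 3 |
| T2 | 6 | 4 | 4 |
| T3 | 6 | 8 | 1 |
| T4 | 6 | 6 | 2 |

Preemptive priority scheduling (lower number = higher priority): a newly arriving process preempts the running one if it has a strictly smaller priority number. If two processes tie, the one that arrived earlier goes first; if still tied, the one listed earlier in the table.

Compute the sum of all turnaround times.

Schedule: | T1 0-1 | idle 1-6 | T3 6-14 | T4 14-20 | T2 20-24 |
Completion: T1=1  T2=24  T3=14  T4=20
Turnaround (C−A): T1=1  T2=18  T3=8  T4=14
Turnaround = completion − arrival: T1=1, T2=18, T3=8, T4=14
Total turnaround = 1 + 18 + 8 + 14 = 41

41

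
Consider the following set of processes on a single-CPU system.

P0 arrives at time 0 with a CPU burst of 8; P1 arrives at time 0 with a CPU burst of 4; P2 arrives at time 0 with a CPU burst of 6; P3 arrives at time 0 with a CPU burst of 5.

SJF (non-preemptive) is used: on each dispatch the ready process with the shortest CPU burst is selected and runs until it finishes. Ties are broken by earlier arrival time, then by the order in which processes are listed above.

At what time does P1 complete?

Timeline: | P1 0-4 | P3 4-9 | P2 9-15 | P0 15-23 |
Completion: P0=23  P1=4  P2=15  P3=9

4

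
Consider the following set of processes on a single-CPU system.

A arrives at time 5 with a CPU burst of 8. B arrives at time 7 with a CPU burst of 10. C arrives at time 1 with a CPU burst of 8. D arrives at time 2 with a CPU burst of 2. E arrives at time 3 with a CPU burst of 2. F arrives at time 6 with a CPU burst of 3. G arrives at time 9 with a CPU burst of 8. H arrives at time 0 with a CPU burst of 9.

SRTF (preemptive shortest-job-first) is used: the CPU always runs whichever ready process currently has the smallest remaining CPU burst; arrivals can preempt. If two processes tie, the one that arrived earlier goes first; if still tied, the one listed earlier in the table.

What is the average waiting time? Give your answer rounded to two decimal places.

12.25

Gantt: | H 0-2 | D 2-4 | E 4-6 | F 6-9 | H 9-16 | C 16-24 | A 24-32 | G 32-40 | B 40-50 |
Completion: A=32  B=50  C=24  D=4  E=6  F=9  G=40  H=16
Waiting times: A=19, B=33, C=15, D=0, E=1, F=0, G=23, H=7
Average waiting = (19+33+15+0+1+0+23+7) / 8 = 98/8 = 12.25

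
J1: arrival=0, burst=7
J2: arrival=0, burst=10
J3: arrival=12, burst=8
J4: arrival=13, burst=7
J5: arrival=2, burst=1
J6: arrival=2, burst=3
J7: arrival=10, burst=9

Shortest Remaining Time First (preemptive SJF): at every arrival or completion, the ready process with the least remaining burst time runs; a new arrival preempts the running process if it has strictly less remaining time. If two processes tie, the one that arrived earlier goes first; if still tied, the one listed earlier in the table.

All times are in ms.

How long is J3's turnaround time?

Schedule: | J1 0-2 | J5 2-3 | J6 3-6 | J1 6-11 | J7 11-20 | J4 20-27 | J3 27-35 | J2 35-45 |
Completion: J1=11  J2=45  J3=35  J4=27  J5=3  J6=6  J7=20
Turnaround (C−A): J1=11  J2=45  J3=23  J4=14  J5=1  J6=4  J7=10
Turnaround(J3) = completion − arrival = 35 − 12 = 23

23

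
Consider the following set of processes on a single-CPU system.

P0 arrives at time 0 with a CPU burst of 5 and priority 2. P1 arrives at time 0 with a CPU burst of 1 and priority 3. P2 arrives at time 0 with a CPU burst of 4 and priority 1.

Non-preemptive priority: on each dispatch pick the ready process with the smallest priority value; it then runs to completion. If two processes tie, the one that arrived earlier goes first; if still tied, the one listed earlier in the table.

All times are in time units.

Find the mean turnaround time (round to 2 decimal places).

Gantt: | P2 0-4 | P0 4-9 | P1 9-10 |
Completion: P0=9  P1=10  P2=4
Turnaround (C−A): P0=9  P1=10  P2=4
Turnaround times: P0=9, P1=10, P2=4
Average turnaround = (9+10+4) / 3 = 23/3 = 7.67

7.67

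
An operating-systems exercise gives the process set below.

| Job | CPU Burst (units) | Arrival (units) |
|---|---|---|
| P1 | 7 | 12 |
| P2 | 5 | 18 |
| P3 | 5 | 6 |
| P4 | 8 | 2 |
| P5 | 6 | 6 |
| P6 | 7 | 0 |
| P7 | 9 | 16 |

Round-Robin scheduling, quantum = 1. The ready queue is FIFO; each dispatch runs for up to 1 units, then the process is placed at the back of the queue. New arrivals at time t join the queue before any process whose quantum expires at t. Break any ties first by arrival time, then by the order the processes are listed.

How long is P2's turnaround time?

Timeline: | P6 0-2 | P4 2-3 | P6 3-4 | P4 4-5 | P6 5-6 | P4 6-7 | P3 7-8 | P5 8-9 | P6 9-10 | P4 10-11 | P3 11-12 | P5 12-13 | P6 13-14 | P4 14-15 | P1 15-16 | P3 16-17 | P5 17-18 | P6 18-19 | P4 19-20 | P7 20-21 | P1 21-22 | P3 22-23 | P2 23-24 | P5 24-25 | P4 25-26 | P7 26-27 | P1 27-28 | P3 28-29 | P2 29-30 | P5 30-31 | P4 31-32 | P7 32-33 | P1 33-34 | P2 34-35 | P5 35-36 | P7 36-37 | P1 37-38 | P2 38-39 | P7 39-40 | P1 40-41 | P2 41-42 | P7 42-43 | P1 43-44 | P7 44-47 |
Completion: P1=44  P2=42  P3=29  P4=32  P5=36  P6=19  P7=47
Turnaround (C−A): P1=32  P2=24  P3=23  P4=30  P5=30  P6=19  P7=31
Turnaround(P2) = completion − arrival = 42 − 18 = 24

24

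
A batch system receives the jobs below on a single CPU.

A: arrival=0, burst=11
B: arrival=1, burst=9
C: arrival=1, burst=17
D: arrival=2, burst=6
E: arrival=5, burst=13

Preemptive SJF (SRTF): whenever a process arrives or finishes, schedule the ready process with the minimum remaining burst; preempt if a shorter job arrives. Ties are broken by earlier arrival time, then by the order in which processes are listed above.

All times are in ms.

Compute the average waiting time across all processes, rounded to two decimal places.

16.00

Gantt: | A 0-1 | B 1-2 | D 2-8 | B 8-16 | A 16-26 | E 26-39 | C 39-56 |
Completion: A=26  B=16  C=56  D=8  E=39
Waiting times: A=15, B=6, C=38, D=0, E=21
Average waiting = (15+6+38+0+21) / 5 = 80/5 = 16.00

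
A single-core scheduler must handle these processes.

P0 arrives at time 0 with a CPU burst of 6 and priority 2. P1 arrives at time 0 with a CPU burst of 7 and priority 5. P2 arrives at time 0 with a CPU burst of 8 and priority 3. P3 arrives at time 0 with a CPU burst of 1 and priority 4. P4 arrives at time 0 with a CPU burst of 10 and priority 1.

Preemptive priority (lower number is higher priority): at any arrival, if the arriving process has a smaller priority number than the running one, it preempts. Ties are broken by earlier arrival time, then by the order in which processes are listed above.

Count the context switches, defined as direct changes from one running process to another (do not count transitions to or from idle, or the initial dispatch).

Timeline: | P4 0-10 | P0 10-16 | P2 16-24 | P3 24-25 | P1 25-32 |
Completion: P0=16  P1=32  P2=24  P3=25  P4=10
Turnaround (C−A): P0=16  P1=32  P2=24  P3=25  P4=10

4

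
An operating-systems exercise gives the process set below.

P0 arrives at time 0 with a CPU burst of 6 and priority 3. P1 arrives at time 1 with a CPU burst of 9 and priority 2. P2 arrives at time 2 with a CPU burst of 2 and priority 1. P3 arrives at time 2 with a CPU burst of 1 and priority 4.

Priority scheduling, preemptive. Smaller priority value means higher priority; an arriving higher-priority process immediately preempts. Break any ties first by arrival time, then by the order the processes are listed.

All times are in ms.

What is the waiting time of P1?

2

Timeline: | P0 0-1 | P1 1-2 | P2 2-4 | P1 4-12 | P0 12-17 | P3 17-18 |
Completion: P0=17  P1=12  P2=4  P3=18
Turnaround (C−A): P0=17  P1=11  P2=2  P3=16
Waiting(P1) = turnaround − burst = 11 − 9 = 2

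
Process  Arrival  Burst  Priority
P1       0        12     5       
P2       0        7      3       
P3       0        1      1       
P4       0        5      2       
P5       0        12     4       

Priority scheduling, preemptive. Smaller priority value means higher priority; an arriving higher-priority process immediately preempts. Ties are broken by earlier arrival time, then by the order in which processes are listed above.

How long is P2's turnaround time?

Schedule: | P3 0-1 | P4 1-6 | P2 6-13 | P5 13-25 | P1 25-37 |
Completion: P1=37  P2=13  P3=1  P4=6  P5=25
Turnaround(P2) = completion − arrival = 13 − 0 = 13

13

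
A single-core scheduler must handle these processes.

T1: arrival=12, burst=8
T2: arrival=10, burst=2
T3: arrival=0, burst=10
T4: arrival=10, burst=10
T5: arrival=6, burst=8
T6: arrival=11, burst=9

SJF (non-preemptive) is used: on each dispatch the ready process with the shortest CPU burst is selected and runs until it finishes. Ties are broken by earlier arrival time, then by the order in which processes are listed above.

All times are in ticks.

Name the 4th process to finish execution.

Schedule: | T3 0-10 | T2 10-12 | T5 12-20 | T1 20-28 | T6 28-37 | T4 37-47 |
Completion: T1=28  T2=12  T3=10  T4=47  T5=20  T6=37
Turnaround (C−A): T1=16  T2=2  T3=10  T4=37  T5=14  T6=26
Finish order: T3 → T2 → T5 → T1 → T6 → T4

T1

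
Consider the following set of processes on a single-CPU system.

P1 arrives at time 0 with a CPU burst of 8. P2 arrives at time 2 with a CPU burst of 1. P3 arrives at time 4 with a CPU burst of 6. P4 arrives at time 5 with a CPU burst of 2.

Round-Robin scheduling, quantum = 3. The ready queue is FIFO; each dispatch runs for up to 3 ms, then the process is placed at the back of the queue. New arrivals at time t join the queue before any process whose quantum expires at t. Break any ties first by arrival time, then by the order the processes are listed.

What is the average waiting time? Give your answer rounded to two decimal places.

Schedule: | P1 0-3 | P2 3-4 | P1 4-7 | P3 7-10 | P4 10-12 | P1 12-14 | P3 14-17 |
Completion: P1=14  P2=4  P3=17  P4=12
Turnaround (C−A): P1=14  P2=2  P3=13  P4=7
Waiting times: P1=6, P2=1, P3=7, P4=5
Average waiting = (6+1+7+5) / 4 = 19/4 = 4.75

4.75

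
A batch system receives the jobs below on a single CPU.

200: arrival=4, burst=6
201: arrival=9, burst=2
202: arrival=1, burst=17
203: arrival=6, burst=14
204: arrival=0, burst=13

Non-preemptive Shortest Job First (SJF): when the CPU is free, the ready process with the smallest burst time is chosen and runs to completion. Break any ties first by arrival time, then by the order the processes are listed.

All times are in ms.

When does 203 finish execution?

Schedule: | 204 0-13 | 201 13-15 | 200 15-21 | 203 21-35 | 202 35-52 |
Completion: 200=21  201=15  202=52  203=35  204=13

35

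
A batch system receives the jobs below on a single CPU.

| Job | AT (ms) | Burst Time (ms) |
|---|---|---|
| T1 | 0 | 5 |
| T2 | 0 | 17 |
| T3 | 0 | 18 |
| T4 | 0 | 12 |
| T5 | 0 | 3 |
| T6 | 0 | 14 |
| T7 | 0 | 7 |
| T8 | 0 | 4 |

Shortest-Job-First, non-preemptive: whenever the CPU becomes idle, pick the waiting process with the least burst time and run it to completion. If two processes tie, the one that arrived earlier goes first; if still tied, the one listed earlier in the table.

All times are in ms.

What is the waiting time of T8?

3

Gantt: | T5 0-3 | T8 3-7 | T1 7-12 | T7 12-19 | T4 19-31 | T6 31-45 | T2 45-62 | T3 62-80 |
Completion: T1=12  T2=62  T3=80  T4=31  T5=3  T6=45  T7=19  T8=7
Waiting(T8) = turnaround − burst = 7 − 4 = 3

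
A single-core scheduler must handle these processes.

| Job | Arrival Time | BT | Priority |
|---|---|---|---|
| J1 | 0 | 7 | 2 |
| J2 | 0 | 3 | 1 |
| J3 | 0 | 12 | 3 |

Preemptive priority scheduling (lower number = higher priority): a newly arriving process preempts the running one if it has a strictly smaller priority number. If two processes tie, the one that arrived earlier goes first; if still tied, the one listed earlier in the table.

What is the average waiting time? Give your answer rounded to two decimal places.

Schedule: | J2 0-3 | J1 3-10 | J3 10-22 |
Completion: J1=10  J2=3  J3=22
Turnaround (C−A): J1=10  J2=3  J3=22
Waiting times: J1=3, J2=0, J3=10
Average waiting = (3+0+10) / 3 = 13/3 = 4.33

4.33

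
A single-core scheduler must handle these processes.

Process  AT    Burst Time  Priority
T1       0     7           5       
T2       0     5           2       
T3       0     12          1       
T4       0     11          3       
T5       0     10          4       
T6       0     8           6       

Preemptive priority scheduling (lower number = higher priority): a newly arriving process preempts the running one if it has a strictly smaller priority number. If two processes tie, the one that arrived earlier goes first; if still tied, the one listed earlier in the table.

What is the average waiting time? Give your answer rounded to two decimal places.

Gantt: | T3 0-12 | T2 12-17 | T4 17-28 | T5 28-38 | T1 38-45 | T6 45-53 |
Completion: T1=45  T2=17  T3=12  T4=28  T5=38  T6=53
Turnaround (C−A): T1=45  T2=17  T3=12  T4=28  T5=38  T6=53
Waiting times: T1=38, T2=12, T3=0, T4=17, T5=28, T6=45
Average waiting = (38+12+0+17+28+45) / 6 = 140/6 = 23.33

23.33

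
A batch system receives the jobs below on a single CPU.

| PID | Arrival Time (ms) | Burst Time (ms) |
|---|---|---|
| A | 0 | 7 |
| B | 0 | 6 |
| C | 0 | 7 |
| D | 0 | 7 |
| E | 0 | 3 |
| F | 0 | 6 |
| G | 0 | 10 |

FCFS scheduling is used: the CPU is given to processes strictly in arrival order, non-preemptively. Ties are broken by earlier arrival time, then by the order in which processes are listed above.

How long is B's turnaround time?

13

Timeline: | A 0-7 | B 7-13 | C 13-20 | D 20-27 | E 27-30 | F 30-36 | G 36-46 |
Completion: A=7  B=13  C=20  D=27  E=30  F=36  G=46
Turnaround (C−A): A=7  B=13  C=20  D=27  E=30  F=36  G=46
Turnaround(B) = completion − arrival = 13 − 0 = 13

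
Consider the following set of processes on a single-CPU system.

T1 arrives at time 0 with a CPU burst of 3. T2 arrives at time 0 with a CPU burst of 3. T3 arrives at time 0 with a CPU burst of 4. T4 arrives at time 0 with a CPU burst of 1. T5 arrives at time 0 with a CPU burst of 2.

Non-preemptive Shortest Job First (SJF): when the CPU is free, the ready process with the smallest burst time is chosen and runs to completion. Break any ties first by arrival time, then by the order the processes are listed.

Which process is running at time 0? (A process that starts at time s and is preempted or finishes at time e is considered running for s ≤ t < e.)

Schedule: | T4 0-1 | T5 1-3 | T1 3-6 | T2 6-9 | T3 9-13 |
Completion: T1=6  T2=9  T3=13  T4=1  T5=3
Turnaround (C−A): T1=6  T2=9  T3=13  T4=1  T5=3

T4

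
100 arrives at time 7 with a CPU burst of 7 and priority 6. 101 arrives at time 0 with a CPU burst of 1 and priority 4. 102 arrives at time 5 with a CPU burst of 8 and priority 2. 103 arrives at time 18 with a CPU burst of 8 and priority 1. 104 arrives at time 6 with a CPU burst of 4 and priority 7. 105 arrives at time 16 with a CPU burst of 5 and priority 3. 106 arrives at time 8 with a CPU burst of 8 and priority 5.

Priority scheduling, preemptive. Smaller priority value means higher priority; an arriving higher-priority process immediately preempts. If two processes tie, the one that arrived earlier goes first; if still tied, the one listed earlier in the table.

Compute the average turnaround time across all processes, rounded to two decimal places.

18.43

Schedule: | 101 0-1 | idle 1-5 | 102 5-13 | 106 13-16 | 105 16-18 | 103 18-26 | 105 26-29 | 106 29-34 | 100 34-41 | 104 41-45 |
Completion: 100=41  101=1  102=13  103=26  104=45  105=29  106=34
Turnaround times: 100=34, 101=1, 102=8, 103=8, 104=39, 105=13, 106=26
Average turnaround = (34+1+8+8+39+13+26) / 7 = 129/7 = 18.43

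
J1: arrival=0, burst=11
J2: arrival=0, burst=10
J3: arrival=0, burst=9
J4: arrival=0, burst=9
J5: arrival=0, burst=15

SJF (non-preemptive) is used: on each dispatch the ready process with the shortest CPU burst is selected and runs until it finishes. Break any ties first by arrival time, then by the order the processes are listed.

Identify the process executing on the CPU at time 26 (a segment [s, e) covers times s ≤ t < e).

J2

Schedule: | J3 0-9 | J4 9-18 | J2 18-28 | J1 28-39 | J5 39-54 |
Completion: J1=39  J2=28  J3=9  J4=18  J5=54
Turnaround (C−A): J1=39  J2=28  J3=9  J4=18  J5=54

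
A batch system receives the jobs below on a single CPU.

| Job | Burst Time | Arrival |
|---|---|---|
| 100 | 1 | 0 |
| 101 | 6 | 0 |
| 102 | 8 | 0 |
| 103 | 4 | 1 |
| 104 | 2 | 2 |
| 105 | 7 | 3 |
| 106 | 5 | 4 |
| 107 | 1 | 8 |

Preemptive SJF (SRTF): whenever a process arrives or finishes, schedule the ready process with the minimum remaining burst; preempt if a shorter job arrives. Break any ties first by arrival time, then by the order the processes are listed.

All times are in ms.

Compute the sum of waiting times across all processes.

Timeline: | 100 0-1 | 103 1-2 | 104 2-4 | 103 4-7 | 106 7-8 | 107 8-9 | 106 9-13 | 101 13-19 | 105 19-26 | 102 26-34 |
Completion: 100=1  101=19  102=34  103=7  104=4  105=26  106=13  107=9
Waiting = turnaround − burst: 100=0, 101=13, 102=26, 103=2, 104=0, 105=16, 106=4, 107=0
Total waiting = 0 + 13 + 26 + 2 + 0 + 16 + 4 + 0 = 61

61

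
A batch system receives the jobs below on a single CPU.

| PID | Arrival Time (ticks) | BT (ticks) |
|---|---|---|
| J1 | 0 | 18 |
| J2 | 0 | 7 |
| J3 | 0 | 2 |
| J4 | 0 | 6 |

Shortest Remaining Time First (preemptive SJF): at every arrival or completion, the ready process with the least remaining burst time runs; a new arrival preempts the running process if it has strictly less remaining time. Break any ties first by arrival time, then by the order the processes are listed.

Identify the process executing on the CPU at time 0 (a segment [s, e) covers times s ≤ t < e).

J3

Schedule: | J3 0-2 | J4 2-8 | J2 8-15 | J1 15-33 |
Completion: J1=33  J2=15  J3=2  J4=8
Turnaround (C−A): J1=33  J2=15  J3=2  J4=8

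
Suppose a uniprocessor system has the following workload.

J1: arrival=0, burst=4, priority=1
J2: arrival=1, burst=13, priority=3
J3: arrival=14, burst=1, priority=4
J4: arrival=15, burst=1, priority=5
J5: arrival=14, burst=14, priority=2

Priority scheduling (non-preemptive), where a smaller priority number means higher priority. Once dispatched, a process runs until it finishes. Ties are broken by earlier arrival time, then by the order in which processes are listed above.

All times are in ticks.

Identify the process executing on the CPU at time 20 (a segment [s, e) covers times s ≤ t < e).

J5

Timeline: | J1 0-4 | J2 4-17 | J5 17-31 | J3 31-32 | J4 32-33 |
Completion: J1=4  J2=17  J3=32  J4=33  J5=31
Turnaround (C−A): J1=4  J2=16  J3=18  J4=18  J5=17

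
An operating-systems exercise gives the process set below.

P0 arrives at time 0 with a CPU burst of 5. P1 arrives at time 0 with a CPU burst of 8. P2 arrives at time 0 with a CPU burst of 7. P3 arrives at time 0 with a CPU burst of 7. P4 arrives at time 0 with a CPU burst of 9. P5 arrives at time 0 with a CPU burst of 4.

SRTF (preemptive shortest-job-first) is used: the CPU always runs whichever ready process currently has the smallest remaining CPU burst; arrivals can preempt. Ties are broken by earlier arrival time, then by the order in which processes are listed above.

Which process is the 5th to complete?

P1

Timeline: | P5 0-4 | P0 4-9 | P2 9-16 | P3 16-23 | P1 23-31 | P4 31-40 |
Completion: P0=9  P1=31  P2=16  P3=23  P4=40  P5=4
Turnaround (C−A): P0=9  P1=31  P2=16  P3=23  P4=40  P5=4
Finish order: P5 → P0 → P2 → P3 → P1 → P4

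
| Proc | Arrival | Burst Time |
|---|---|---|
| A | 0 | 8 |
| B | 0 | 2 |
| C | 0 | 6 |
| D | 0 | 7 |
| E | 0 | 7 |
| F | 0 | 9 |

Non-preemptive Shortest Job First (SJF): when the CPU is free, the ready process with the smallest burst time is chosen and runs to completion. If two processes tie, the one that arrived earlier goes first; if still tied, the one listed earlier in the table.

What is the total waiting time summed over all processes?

77

Timeline: | B 0-2 | C 2-8 | D 8-15 | E 15-22 | A 22-30 | F 30-39 |
Completion: A=30  B=2  C=8  D=15  E=22  F=39
Turnaround (C−A): A=30  B=2  C=8  D=15  E=22  F=39
Waiting = turnaround − burst: A=22, B=0, C=2, D=8, E=15, F=30
Total waiting = 22 + 0 + 2 + 8 + 15 + 30 = 77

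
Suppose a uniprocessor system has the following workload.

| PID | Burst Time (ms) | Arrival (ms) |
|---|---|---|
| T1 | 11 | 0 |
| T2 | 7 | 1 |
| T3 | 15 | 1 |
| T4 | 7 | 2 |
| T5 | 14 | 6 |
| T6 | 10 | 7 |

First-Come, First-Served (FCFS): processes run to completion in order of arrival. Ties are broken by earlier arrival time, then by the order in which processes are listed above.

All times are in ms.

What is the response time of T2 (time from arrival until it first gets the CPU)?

10

Schedule: | T1 0-11 | T2 11-18 | T3 18-33 | T4 33-40 | T5 40-54 | T6 54-64 |
Completion: T1=11  T2=18  T3=33  T4=40  T5=54  T6=64
Turnaround (C−A): T1=11  T2=17  T3=32  T4=38  T5=48  T6=57
Response(T2) = first start − arrival = 11 − 1 = 10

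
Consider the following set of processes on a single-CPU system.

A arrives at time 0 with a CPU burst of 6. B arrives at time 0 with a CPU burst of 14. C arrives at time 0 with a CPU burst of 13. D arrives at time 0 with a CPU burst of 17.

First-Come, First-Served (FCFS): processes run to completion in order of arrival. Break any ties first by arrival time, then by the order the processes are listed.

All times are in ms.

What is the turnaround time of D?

50

Gantt: | A 0-6 | B 6-20 | C 20-33 | D 33-50 |
Completion: A=6  B=20  C=33  D=50
Turnaround(D) = completion − arrival = 50 − 0 = 50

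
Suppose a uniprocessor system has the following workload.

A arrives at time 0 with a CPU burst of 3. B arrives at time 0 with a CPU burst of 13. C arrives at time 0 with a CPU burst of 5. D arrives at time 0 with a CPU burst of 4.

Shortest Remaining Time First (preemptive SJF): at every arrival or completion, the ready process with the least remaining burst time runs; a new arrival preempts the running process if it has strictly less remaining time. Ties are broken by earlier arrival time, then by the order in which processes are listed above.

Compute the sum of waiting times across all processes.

22

Gantt: | A 0-3 | D 3-7 | C 7-12 | B 12-25 |
Completion: A=3  B=25  C=12  D=7
Turnaround (C−A): A=3  B=25  C=12  D=7
Waiting = turnaround − burst: A=0, B=12, C=7, D=3
Total waiting = 0 + 12 + 7 + 3 = 22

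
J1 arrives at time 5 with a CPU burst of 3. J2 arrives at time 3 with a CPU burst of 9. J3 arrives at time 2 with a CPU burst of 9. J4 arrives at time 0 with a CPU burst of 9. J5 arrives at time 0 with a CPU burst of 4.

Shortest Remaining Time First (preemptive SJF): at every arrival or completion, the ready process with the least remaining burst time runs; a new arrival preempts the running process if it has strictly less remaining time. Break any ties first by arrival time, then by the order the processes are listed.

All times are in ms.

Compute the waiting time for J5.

Gantt: | J5 0-4 | J4 4-5 | J1 5-8 | J4 8-16 | J3 16-25 | J2 25-34 |
Completion: J1=8  J2=34  J3=25  J4=16  J5=4
Turnaround (C−A): J1=3  J2=31  J3=23  J4=16  J5=4
Waiting(J5) = turnaround − burst = 4 − 4 = 0

0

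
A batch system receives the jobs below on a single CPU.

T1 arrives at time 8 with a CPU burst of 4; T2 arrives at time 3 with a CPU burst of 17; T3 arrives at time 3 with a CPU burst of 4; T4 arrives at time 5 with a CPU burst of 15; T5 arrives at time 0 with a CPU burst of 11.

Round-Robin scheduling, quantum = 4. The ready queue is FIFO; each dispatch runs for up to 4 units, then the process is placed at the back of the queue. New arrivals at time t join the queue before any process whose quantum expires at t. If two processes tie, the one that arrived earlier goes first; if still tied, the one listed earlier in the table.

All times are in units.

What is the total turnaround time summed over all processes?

Timeline: | T5 0-4 | T2 4-8 | T3 8-12 | T5 12-16 | T4 16-20 | T1 20-24 | T2 24-28 | T5 28-31 | T4 31-35 | T2 35-39 | T4 39-43 | T2 43-47 | T4 47-50 | T2 50-51 |
Completion: T1=24  T2=51  T3=12  T4=50  T5=31
Turnaround = completion − arrival: T1=16, T2=48, T3=9, T4=45, T5=31
Total turnaround = 16 + 48 + 9 + 45 + 31 = 149

149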